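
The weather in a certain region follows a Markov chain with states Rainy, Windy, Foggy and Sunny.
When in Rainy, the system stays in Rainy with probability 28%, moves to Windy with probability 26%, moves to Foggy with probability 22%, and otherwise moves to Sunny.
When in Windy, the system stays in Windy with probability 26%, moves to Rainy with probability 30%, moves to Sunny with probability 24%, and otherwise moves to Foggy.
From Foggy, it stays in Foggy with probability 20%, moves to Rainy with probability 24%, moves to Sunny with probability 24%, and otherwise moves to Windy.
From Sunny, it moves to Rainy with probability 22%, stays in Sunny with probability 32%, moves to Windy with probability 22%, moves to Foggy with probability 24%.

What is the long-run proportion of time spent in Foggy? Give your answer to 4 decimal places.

0.2157

Let the stationary distribution be π with π = πP and π_1 + π_2 + π_3 + π_4 = 1.
π_1 = 0.28·π_1 + 0.3·π_2 + 0.24·π_3 + 0.22·π_4
π_2 = 0.26·π_1 + 0.26·π_2 + 0.32·π_3 + 0.22·π_4
π_3 = 0.22·π_1 + 0.2·π_2 + 0.2·π_3 + 0.24·π_4
Solving with the normalization constraint gives π = (0.2610, 0.2625, 0.2157, 0.2609).
So the stationary probability of Foggy is 0.2157.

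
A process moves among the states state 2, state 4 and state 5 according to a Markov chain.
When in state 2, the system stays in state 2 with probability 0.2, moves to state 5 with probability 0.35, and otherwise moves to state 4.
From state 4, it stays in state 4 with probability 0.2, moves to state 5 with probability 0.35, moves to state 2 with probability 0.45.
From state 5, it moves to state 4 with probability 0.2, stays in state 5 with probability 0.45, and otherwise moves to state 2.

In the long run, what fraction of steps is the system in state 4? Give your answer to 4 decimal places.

0.2822

Let the stationary distribution be π with π = πP and π_1 + π_2 + π_3 = 1.
π_1 = 0.2·π_1 + 0.45·π_2 + 0.35·π_3
π_2 = 0.45·π_1 + 0.2·π_2 + 0.2·π_3
Solving with the normalization constraint gives π = (0.3289, 0.2822, 0.3889).
So the stationary probability of state 4 is 0.2822.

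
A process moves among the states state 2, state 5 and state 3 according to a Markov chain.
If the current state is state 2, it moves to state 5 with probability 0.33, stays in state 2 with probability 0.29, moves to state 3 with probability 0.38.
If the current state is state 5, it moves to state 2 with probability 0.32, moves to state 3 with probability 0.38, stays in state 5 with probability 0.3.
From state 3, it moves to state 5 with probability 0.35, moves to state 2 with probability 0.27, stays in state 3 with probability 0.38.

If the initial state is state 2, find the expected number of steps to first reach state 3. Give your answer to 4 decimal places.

Let t(s) be the expected number of steps to first reach state 3 from state s, with t(state 3) = 0. Conditioning on the first step:
t(state 2) = 1 + 0.29·t(state 2) + 0.33·t(state 5)
t(state 5) = 1 + 0.32·t(state 2) + 0.3·t(state 5)
Solving: t(state 2) = 2.6316, t(state 5) = 2.6316.
Expected steps from state 2 to state 3: 2.6316.

2.6316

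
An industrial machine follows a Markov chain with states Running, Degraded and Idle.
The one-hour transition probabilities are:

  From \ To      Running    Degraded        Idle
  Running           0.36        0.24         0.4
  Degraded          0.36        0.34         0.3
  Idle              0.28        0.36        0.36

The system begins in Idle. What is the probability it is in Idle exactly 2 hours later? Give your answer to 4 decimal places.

Sum over the intermediate state after 1 hour:
P = P(Idle→Running)·P(Running→Idle) + P(Idle→Degraded)·P(Degraded→Idle) + P(Idle→Idle)·P(Idle→Idle)
  = 0.28×0.4 + 0.36×0.3 + 0.36×0.36
  = 0.1120 + 0.1080 + 0.1296 = 0.3496

0.3496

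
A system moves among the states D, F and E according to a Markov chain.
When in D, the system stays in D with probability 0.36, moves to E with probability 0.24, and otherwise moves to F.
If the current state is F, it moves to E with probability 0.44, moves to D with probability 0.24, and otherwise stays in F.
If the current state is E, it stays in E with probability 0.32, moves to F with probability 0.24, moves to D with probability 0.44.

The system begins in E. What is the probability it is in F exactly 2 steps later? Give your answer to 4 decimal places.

0.3296

Sum over the intermediate state after 1 step:
P = P(E→D)·P(D→F) + P(E→F)·P(F→F) + P(E→E)·P(E→F)
  = 0.44×0.4 + 0.24×0.32 + 0.32×0.24
  = 0.1760 + 0.0768 + 0.0768 = 0.3296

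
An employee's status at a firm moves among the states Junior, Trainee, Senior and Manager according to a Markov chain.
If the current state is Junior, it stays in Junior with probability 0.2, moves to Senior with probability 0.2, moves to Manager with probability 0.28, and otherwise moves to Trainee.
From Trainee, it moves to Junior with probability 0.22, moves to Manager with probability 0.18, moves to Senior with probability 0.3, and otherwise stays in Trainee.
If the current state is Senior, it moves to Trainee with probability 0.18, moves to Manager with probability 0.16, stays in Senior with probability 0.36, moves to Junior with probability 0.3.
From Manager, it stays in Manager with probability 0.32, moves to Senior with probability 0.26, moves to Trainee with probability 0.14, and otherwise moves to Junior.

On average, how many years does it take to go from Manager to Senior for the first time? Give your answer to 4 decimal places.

3.9376

Let t(s) be the expected number of years to first reach Senior from state s, with t(Senior) = 0. Conditioning on the first year:
t(Junior) = 1 + 0.2·t(Junior) + 0.32·t(Trainee) + 0.28·t(Manager)
t(Trainee) = 1 + 0.22·t(Junior) + 0.3·t(Trainee) + 0.18·t(Manager)
t(Manager) = 1 + 0.28·t(Junior) + 0.14·t(Trainee) + 0.32·t(Manager)
Solving: t(Junior) = 4.1229, t(Trainee) = 3.7369, t(Manager) = 3.9376.
Expected years from Manager to Senior: 3.9376.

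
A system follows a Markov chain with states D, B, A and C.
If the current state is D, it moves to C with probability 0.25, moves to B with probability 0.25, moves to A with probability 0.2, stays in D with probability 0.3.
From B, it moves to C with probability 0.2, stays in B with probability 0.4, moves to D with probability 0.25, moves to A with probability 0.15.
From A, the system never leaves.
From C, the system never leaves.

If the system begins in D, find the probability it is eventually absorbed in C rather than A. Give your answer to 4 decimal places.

Let h(s) be the probability of absorption at C starting from transient state s. Then h(C) = 1 and h(A) = 0. By first-step analysis:
h(D) = 0.3·h(D) + 0.25·h(B) + 0.2·0 + 0.25·1
h(B) = 0.25·h(D) + 0.4·h(B) + 0.15·0 + 0.2·1
Solving: h(D) = 0.5594, h(B) = 0.5664.
Starting from D, the probability is 0.5594.

0.5594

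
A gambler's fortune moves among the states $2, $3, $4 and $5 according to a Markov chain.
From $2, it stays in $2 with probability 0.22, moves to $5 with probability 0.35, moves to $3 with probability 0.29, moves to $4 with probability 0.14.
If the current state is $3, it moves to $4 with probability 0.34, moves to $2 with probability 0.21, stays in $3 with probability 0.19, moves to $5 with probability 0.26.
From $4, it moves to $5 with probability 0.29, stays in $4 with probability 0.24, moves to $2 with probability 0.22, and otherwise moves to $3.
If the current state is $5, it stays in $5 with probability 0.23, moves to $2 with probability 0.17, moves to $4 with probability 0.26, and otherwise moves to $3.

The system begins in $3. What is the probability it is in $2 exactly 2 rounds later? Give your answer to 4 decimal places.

Propagate the distribution vector 2 rounds from $3.
After 0 rounds: (0.0000, 1.0000, 0.0000, 0.0000)
After 1 round: (0.2100, 0.1900, 0.3400, 0.2600)
After 2 rounds: (0.2051, 0.2704, 0.2432, 0.2813)
P(in $2 after 2 rounds) = 0.2051

0.2051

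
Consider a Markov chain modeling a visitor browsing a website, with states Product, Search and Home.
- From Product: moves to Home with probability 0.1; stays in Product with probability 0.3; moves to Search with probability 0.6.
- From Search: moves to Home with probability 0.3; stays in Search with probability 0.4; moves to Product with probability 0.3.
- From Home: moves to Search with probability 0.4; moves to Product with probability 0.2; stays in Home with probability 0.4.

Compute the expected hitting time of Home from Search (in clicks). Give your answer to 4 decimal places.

4.1667

Let t(s) be the expected number of clicks to first reach Home from state s, with t(Home) = 0. Conditioning on the first click:
t(Product) = 1 + 0.3·t(Product) + 0.6·t(Search)
t(Search) = 1 + 0.3·t(Product) + 0.4·t(Search)
Solving: t(Product) = 5.0000, t(Search) = 4.1667.
Expected clicks from Search to Home: 4.1667.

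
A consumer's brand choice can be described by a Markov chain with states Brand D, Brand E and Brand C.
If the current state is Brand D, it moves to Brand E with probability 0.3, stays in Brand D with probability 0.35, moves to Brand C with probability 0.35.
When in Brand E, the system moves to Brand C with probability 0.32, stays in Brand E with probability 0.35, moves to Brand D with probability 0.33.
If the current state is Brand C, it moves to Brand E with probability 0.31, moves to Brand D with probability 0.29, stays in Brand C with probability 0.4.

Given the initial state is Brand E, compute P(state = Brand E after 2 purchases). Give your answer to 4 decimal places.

0.3207

Sum over the intermediate state after 1 purchase:
P = P(Brand E→Brand D)·P(Brand D→Brand E) + P(Brand E→Brand E)·P(Brand E→Brand E) + P(Brand E→Brand C)·P(Brand C→Brand E)
  = 0.33×0.3 + 0.35×0.35 + 0.32×0.31
  = 0.0990 + 0.1225 + 0.0992 = 0.3207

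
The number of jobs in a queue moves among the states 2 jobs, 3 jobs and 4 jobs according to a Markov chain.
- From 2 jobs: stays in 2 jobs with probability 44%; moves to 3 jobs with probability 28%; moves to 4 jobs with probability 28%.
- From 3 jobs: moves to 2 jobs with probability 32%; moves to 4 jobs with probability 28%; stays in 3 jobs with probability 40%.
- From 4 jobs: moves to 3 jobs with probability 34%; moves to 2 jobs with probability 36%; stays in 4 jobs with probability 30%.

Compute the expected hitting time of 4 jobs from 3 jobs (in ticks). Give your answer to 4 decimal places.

3.5714

Let t(s) be the expected number of ticks to first reach 4 jobs from state s, with t(4 jobs) = 0. Conditioning on the first tick:
t(2 jobs) = 1 + 0.44·t(2 jobs) + 0.28·t(3 jobs)
t(3 jobs) = 1 + 0.32·t(2 jobs) + 0.4·t(3 jobs)
Solving: t(2 jobs) = 3.5714, t(3 jobs) = 3.5714.
Expected ticks from 3 jobs to 4 jobs: 3.5714.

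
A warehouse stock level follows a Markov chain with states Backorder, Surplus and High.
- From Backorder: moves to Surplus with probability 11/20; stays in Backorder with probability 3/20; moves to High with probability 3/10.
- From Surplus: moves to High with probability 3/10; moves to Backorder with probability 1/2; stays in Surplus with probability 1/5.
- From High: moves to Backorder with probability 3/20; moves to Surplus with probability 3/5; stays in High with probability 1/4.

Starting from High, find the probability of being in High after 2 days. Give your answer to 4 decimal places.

0.2875

Sum over the intermediate state after 1 day:
P = P(High→Backorder)·P(Backorder→High) + P(High→Surplus)·P(Surplus→High) + P(High→High)·P(High→High)
  = 0.15×0.3 + 0.6×0.3 + 0.25×0.25
  = 0.0450 + 0.1800 + 0.0625 = 0.2875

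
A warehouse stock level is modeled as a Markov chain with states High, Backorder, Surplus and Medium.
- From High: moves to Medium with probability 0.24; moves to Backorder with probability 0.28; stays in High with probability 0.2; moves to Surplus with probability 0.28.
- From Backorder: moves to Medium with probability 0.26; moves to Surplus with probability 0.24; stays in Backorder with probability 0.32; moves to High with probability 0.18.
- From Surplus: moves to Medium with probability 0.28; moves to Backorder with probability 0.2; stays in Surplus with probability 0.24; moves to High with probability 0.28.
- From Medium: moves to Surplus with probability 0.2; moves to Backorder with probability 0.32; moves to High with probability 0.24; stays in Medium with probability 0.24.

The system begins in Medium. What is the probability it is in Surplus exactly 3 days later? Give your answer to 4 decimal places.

Propagate the distribution vector 3 days from Medium.
After 0 days: (0.0000, 0.0000, 0.0000, 1.0000)
After 1 day: (0.2400, 0.3200, 0.2000, 0.2400)
After 2 days: (0.2192, 0.2864, 0.2400, 0.2544)
After 3 days: (0.2236, 0.2824, 0.2386, 0.2553)
P(in Surplus after 3 days) = 0.2386

0.2386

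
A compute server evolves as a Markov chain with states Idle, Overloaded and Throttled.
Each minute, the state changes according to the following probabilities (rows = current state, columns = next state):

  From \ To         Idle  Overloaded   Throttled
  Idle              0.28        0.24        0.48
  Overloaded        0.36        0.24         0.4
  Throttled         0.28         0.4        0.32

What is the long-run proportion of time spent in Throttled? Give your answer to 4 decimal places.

Let the stationary distribution be π with π = πP and π_1 + π_2 + π_3 = 1.
π_1 = 0.28·π_1 + 0.36·π_2 + 0.28·π_3
π_2 = 0.24·π_1 + 0.24·π_2 + 0.4·π_3
Solving with the normalization constraint gives π = (0.3042, 0.3029, 0.3929).
So the stationary probability of Throttled is 0.3929.

0.3929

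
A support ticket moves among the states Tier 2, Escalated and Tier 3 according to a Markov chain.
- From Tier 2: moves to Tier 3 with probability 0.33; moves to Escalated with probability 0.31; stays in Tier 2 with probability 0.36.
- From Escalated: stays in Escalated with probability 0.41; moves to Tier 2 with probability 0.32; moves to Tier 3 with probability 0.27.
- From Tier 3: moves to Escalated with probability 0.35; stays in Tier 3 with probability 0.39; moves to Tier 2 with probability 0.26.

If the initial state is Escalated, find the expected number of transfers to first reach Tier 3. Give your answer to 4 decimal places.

Let t(s) be the expected number of transfers to first reach Tier 3 from state s, with t(Tier 3) = 0. Conditioning on the first transfer:
t(Tier 2) = 1 + 0.36·t(Tier 2) + 0.31·t(Escalated)
t(Escalated) = 1 + 0.32·t(Tier 2) + 0.41·t(Escalated)
Solving: t(Tier 2) = 3.2328, t(Escalated) = 3.4483.
Expected transfers from Escalated to Tier 3: 3.4483.

3.4483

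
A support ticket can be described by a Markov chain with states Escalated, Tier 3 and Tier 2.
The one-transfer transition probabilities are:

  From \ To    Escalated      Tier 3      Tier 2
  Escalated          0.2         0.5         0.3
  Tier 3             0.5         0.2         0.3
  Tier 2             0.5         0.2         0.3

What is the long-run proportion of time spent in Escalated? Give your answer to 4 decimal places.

0.3846

Let the stationary distribution be π with π = πP and π_1 + π_2 + π_3 = 1.
π_1 = 0.2·π_1 + 0.5·π_2 + 0.5·π_3
π_2 = 0.5·π_1 + 0.2·π_2 + 0.2·π_3
Solving with the normalization constraint gives π = (0.3846, 0.3154, 0.3000).
So the stationary probability of Escalated is 0.3846.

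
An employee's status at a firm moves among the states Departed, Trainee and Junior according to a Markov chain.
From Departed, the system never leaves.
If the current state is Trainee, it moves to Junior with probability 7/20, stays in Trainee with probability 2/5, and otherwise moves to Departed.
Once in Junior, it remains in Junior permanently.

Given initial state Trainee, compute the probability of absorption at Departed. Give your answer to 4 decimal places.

0.4167

Let h(s) be the probability of absorption at Departed starting from transient state s. Then h(Departed) = 1 and h(Junior) = 0. By first-step analysis:
h(Trainee) = 0.25·1 + 0.4·h(Trainee) + 0.35·0
Solving: h(Trainee) = 0.4167.
Starting from Trainee, the probability is 0.4167.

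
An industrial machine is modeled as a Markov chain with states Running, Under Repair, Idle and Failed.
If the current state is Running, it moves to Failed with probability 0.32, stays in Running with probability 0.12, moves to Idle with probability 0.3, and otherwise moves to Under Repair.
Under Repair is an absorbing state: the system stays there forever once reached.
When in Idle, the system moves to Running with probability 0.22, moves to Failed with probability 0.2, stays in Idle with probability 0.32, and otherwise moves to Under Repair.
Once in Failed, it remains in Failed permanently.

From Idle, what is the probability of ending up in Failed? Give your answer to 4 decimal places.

0.4628

Let h(s) be the probability of absorption at Failed starting from transient state s. Then h(Failed) = 1 and h(Under Repair) = 0. By first-step analysis:
h(Running) = 0.12·h(Running) + 0.26·0 + 0.3·h(Idle) + 0.32·1
h(Idle) = 0.22·h(Running) + 0.26·0 + 0.32·h(Idle) + 0.2·1
Solving: h(Running) = 0.5214, h(Idle) = 0.4628.
Starting from Idle, the probability is 0.4628.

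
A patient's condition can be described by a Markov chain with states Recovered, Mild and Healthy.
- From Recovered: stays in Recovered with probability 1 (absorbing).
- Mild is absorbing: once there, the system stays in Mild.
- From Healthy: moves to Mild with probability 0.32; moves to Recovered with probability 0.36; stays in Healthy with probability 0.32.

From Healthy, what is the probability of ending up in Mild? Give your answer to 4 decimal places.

0.4706

Let h(s) be the probability of absorption at Mild starting from transient state s. Then h(Mild) = 1 and h(Recovered) = 0. By first-step analysis:
h(Healthy) = 0.36·0 + 0.32·1 + 0.32·h(Healthy)
Solving: h(Healthy) = 0.4706.
Starting from Healthy, the probability is 0.4706.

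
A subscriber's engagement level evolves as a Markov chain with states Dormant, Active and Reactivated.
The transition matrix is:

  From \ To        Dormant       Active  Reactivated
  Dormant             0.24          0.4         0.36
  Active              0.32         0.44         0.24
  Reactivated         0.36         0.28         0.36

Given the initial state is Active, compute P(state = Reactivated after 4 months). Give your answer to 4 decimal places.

Propagate the distribution vector 4 months from Active.
After 0 months: (0.0000, 1.0000, 0.0000)
After 1 month: (0.3200, 0.4400, 0.2400)
After 2 months: (0.3040, 0.3888, 0.3072)
After 3 months: (0.3080, 0.3787, 0.3133)
After 4 months: (0.3079, 0.3775, 0.3146)
P(in Reactivated after 4 months) = 0.3146

0.3146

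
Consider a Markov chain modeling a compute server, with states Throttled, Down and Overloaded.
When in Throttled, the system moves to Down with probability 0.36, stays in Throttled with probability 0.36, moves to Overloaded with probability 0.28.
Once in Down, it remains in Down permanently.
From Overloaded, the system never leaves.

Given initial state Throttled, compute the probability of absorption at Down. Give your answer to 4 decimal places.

Let h(s) be the probability of absorption at Down starting from transient state s. Then h(Down) = 1 and h(Overloaded) = 0. By first-step analysis:
h(Throttled) = 0.36·h(Throttled) + 0.36·1 + 0.28·0
Solving: h(Throttled) = 0.5625.
Starting from Throttled, the probability is 0.5625.

0.5625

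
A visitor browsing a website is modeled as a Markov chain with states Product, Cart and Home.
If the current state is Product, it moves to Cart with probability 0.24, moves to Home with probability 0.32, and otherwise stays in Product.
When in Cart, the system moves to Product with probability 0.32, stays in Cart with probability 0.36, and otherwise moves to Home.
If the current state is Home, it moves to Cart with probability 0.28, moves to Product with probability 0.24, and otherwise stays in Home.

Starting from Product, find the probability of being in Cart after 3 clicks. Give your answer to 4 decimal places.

Propagate the distribution vector 3 clicks from Product.
After 0 clicks: (1.0000, 0.0000, 0.0000)
After 1 click: (0.4400, 0.2400, 0.3200)
After 2 clicks: (0.3472, 0.2816, 0.3712)
After 3 clicks: (0.3320, 0.2886, 0.3794)
P(in Cart after 3 clicks) = 0.2886

0.2886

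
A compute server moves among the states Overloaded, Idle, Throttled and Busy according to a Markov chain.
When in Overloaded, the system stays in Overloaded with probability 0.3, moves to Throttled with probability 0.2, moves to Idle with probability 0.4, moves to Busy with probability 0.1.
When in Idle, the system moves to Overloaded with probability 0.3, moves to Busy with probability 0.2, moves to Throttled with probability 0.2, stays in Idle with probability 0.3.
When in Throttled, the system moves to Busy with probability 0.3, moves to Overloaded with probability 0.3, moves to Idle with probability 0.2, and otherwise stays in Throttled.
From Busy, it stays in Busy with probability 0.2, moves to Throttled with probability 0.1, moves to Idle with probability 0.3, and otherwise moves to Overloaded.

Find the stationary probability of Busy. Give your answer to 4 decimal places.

0.1863

Let the stationary distribution be π with π = πP and π_1 + π_2 + π_3 + π_4 = 1.
π_1 = 0.3·π_1 + 0.3·π_2 + 0.3·π_3 + 0.4·π_4
π_2 = 0.4·π_1 + 0.3·π_2 + 0.2·π_3 + 0.3·π_4
π_3 = 0.2·π_1 + 0.2·π_2 + 0.2·π_3 + 0.1·π_4
Solving with the normalization constraint gives π = (0.3186, 0.3137, 0.1814, 0.1863).
So the stationary probability of Busy is 0.1863.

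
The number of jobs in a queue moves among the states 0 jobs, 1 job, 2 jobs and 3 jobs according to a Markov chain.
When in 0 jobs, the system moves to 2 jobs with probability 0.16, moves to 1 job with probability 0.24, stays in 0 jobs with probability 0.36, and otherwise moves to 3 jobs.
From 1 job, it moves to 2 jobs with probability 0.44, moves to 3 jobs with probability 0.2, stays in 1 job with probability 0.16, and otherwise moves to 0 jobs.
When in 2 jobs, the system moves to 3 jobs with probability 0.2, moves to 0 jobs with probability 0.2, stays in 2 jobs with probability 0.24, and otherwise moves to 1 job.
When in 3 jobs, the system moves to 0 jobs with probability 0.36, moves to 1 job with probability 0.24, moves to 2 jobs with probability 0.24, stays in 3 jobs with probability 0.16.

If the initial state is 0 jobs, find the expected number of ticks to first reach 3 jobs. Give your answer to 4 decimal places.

4.5455

Let t(s) be the expected number of ticks to first reach 3 jobs from state s, with t(3 jobs) = 0. Conditioning on the first tick:
t(0 jobs) = 1 + 0.36·t(0 jobs) + 0.24·t(1 job) + 0.16·t(2 jobs)
t(1 job) = 1 + 0.2·t(0 jobs) + 0.16·t(1 job) + 0.44·t(2 jobs)
t(2 jobs) = 1 + 0.2·t(0 jobs) + 0.36·t(1 job) + 0.24·t(2 jobs)
Solving: t(0 jobs) = 4.5455, t(1 job) = 4.7727, t(2 jobs) = 4.7727.
Expected ticks from 0 jobs to 3 jobs: 4.5455.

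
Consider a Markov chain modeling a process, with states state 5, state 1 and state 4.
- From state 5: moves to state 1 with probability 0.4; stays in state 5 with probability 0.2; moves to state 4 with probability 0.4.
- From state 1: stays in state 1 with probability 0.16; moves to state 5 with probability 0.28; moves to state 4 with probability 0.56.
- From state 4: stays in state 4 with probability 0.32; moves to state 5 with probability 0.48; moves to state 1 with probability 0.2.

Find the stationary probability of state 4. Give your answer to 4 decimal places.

Let the stationary distribution be π with π = πP and π_1 + π_2 + π_3 = 1.
π_1 = 0.2·π_1 + 0.28·π_2 + 0.48·π_3
π_2 = 0.4·π_1 + 0.16·π_2 + 0.2·π_3
Solving with the normalization constraint gives π = (0.3349, 0.2567, 0.4084).
So the stationary probability of state 4 is 0.4084.

0.4084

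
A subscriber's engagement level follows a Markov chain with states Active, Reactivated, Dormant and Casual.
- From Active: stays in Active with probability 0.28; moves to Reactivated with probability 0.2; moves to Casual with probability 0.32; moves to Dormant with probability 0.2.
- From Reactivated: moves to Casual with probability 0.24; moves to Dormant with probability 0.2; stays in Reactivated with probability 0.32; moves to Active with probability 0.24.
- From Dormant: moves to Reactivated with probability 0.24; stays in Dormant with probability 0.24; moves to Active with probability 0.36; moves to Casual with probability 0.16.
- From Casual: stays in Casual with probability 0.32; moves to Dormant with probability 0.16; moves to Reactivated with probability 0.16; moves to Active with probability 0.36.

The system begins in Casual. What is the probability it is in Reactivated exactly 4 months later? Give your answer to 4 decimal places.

Propagate the distribution vector 4 months from Casual.
After 0 months: (0.0000, 0.0000, 0.0000, 1.0000)
After 1 month: (0.3600, 0.1600, 0.1600, 0.3200)
After 2 months: (0.3120, 0.2128, 0.1936, 0.2816)
After 3 months: (0.3095, 0.2220, 0.1965, 0.2720)
After 4 months: (0.3086, 0.2236, 0.1970, 0.2708)
P(in Reactivated after 4 months) = 0.2236

0.2236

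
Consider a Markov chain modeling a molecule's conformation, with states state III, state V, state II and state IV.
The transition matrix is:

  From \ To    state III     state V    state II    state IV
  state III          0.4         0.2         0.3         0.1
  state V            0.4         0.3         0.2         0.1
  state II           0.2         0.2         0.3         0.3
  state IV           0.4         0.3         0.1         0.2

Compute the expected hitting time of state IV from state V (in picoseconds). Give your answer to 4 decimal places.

Let t(s) be the expected number of picoseconds to first reach state IV from state s, with t(state IV) = 0. Conditioning on the first picosecond:
t(state III) = 1 + 0.4·t(state III) + 0.2·t(state V) + 0.3·t(state II)
t(state V) = 1 + 0.4·t(state III) + 0.3·t(state V) + 0.2·t(state II)
t(state II) = 1 + 0.2·t(state III) + 0.2·t(state V) + 0.3·t(state II)
Solving: t(state III) = 6.4286, t(state V) = 6.5714, t(state II) = 5.1429.
Expected picoseconds from state V to state IV: 6.5714.

6.5714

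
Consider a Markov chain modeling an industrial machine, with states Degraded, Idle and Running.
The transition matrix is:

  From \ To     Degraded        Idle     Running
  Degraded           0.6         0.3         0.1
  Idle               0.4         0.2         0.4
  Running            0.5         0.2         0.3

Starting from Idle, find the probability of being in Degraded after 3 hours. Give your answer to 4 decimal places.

Propagate the distribution vector 3 hours from Idle.
After 0 hours: (0.0000, 1.0000, 0.0000)
After 1 hour: (0.4000, 0.2000, 0.4000)
After 2 hours: (0.5200, 0.2400, 0.2400)
After 3 hours: (0.5280, 0.2520, 0.2200)
P(in Degraded after 3 hours) = 0.5280

0.5280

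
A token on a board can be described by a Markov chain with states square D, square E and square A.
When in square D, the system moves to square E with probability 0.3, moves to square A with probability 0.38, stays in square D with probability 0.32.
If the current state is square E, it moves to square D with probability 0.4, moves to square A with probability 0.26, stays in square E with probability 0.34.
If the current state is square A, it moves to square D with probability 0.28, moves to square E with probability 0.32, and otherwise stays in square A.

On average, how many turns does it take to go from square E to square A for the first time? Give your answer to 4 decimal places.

3.2847

Let t(s) be the expected number of turns to first reach square A from state s, with t(square A) = 0. Conditioning on the first turn:
t(square D) = 1 + 0.32·t(square D) + 0.3·t(square E)
t(square E) = 1 + 0.4·t(square D) + 0.34·t(square E)
Solving: t(square D) = 2.9197, t(square E) = 3.2847.
Expected turns from square E to square A: 3.2847.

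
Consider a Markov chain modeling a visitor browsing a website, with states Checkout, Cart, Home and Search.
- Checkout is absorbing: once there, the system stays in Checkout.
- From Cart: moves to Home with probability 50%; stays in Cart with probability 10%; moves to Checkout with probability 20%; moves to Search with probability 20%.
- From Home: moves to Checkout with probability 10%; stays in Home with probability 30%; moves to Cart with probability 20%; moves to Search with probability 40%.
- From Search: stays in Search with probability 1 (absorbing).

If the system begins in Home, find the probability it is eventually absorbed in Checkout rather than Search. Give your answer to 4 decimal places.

Let h(s) be the probability of absorption at Checkout starting from transient state s. Then h(Checkout) = 1 and h(Search) = 0. By first-step analysis:
h(Cart) = 0.2·1 + 0.1·h(Cart) + 0.5·h(Home) + 0.2·0
h(Home) = 0.1·1 + 0.2·h(Cart) + 0.3·h(Home) + 0.4·0
Solving: h(Cart) = 0.3585, h(Home) = 0.2453.
Starting from Home, the probability is 0.2453.

0.2453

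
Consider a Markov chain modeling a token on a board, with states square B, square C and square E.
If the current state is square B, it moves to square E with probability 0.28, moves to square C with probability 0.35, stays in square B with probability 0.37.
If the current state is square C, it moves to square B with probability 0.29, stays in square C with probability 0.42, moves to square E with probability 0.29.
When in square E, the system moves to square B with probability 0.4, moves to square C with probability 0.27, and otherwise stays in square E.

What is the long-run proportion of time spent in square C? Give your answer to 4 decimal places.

0.3507

Let the stationary distribution be π with π = πP and π_1 + π_2 + π_3 = 1.
π_1 = 0.37·π_1 + 0.29·π_2 + 0.4·π_3
π_2 = 0.35·π_1 + 0.42·π_2 + 0.27·π_3
Solving with the normalization constraint gives π = (0.3509, 0.3507, 0.2984).
So the stationary probability of square C is 0.3507.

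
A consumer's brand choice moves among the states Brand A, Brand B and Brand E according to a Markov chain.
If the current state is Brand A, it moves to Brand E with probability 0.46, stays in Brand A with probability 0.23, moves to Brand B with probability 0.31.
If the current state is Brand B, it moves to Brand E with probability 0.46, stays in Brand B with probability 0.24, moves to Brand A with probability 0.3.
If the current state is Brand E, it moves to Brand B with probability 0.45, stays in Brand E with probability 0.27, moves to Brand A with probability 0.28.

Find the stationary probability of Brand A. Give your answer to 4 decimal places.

0.2731

Let the stationary distribution be π with π = πP and π_1 + π_2 + π_3 = 1.
π_1 = 0.23·π_1 + 0.3·π_2 + 0.28·π_3
π_2 = 0.31·π_1 + 0.24·π_2 + 0.45·π_3
Solving with the normalization constraint gives π = (0.2731, 0.3403, 0.3866).
So the stationary probability of Brand A is 0.2731.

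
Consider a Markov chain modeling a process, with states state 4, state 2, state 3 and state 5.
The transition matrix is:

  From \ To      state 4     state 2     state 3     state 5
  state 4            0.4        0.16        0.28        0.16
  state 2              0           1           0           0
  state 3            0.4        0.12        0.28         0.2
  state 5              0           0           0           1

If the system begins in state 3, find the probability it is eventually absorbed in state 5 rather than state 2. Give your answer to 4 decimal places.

0.5750

Let h(s) be the probability of absorption at state 5 starting from transient state s. Then h(state 5) = 1 and h(state 2) = 0. By first-step analysis:
h(state 4) = 0.4·h(state 4) + 0.16·0 + 0.28·h(state 3) + 0.16·1
h(state 3) = 0.4·h(state 4) + 0.12·0 + 0.28·h(state 3) + 0.2·1
Solving: h(state 4) = 0.5350, h(state 3) = 0.5750.
Starting from state 3, the probability is 0.5750.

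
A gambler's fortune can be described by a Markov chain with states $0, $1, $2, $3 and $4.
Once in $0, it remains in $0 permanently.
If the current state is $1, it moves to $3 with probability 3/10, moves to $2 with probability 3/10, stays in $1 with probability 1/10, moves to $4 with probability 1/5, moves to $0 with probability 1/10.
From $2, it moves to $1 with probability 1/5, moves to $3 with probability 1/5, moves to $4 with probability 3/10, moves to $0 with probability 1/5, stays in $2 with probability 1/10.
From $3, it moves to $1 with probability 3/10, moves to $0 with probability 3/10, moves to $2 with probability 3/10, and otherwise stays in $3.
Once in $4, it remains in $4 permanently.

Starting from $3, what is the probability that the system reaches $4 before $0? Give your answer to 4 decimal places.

Let h(s) be the probability of absorption at $4 starting from transient state s. Then h($4) = 1 and h($0) = 0. By first-step analysis:
h($1) = 0.1·0 + 0.1·h($1) + 0.3·h($2) + 0.3·h($3) + 0.2·1
h($2) = 0.2·0 + 0.2·h($1) + 0.1·h($2) + 0.2·h($3) + 0.3·1
h($3) = 0.3·0 + 0.3·h($1) + 0.3·h($2) + 0.1·h($3)
Solving: h($1) = 0.5119, h($2) = 0.5238, h($3) = 0.3452.
Starting from $3, the probability is 0.3452.

0.3452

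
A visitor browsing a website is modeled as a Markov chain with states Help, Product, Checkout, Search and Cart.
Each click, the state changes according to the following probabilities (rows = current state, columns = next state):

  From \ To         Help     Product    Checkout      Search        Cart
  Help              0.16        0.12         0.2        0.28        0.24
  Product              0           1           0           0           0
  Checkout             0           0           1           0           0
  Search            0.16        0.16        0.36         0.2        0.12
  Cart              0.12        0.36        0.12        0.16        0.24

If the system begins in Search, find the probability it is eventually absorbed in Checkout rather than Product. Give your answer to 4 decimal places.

0.6163

Let h(s) be the probability of absorption at Checkout starting from transient state s. Then h(Checkout) = 1 and h(Product) = 0. By first-step analysis:
h(Help) = 0.16·h(Help) + 0.12·0 + 0.2·1 + 0.28·h(Search) + 0.24·h(Cart)
h(Search) = 0.16·h(Help) + 0.16·0 + 0.36·1 + 0.2·h(Search) + 0.12·h(Cart)
h(Cart) = 0.12·h(Help) + 0.36·0 + 0.12·1 + 0.16·h(Search) + 0.24·h(Cart)
Solving: h(Help) = 0.5505, h(Search) = 0.6163, h(Cart) = 0.3746.
Starting from Search, the probability is 0.6163.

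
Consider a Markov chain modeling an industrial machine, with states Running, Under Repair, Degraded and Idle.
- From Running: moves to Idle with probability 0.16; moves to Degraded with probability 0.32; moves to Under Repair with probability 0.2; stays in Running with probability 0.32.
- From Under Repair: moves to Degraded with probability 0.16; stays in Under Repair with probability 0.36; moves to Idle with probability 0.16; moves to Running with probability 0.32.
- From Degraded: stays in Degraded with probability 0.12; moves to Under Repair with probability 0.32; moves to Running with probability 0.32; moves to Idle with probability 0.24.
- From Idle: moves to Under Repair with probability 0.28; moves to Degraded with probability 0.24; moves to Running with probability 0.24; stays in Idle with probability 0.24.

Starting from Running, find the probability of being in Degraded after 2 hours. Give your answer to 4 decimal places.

0.2112

Propagate the distribution vector 2 hours from Running.
After 0 hours: (1.0000, 0.0000, 0.0000, 0.0000)
After 1 hour: (0.3200, 0.2000, 0.3200, 0.1600)
After 2 hours: (0.3072, 0.2832, 0.2112, 0.1984)
P(in Degraded after 2 hours) = 0.2112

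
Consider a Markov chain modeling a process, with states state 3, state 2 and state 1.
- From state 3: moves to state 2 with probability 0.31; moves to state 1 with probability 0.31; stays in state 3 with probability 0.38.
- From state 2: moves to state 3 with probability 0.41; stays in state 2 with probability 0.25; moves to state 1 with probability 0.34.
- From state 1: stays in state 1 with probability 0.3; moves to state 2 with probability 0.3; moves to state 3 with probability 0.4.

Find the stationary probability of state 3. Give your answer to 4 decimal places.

0.3950

Let the stationary distribution be π with π = πP and π_1 + π_2 + π_3 = 1.
π_1 = 0.38·π_1 + 0.41·π_2 + 0.4·π_3
π_2 = 0.31·π_1 + 0.25·π_2 + 0.3·π_3
Solving with the normalization constraint gives π = (0.3950, 0.2895, 0.3155).
So the stationary probability of state 3 is 0.3950.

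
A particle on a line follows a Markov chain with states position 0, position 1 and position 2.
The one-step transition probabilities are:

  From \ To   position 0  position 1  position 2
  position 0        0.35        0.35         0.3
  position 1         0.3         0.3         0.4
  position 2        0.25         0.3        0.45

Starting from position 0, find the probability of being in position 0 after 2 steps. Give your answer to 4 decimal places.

0.3025

Sum over the intermediate state after 1 step:
P = P(position 0→position 0)·P(position 0→position 0) + P(position 0→position 1)·P(position 1→position 0) + P(position 0→position 2)·P(position 2→position 0)
  = 0.35×0.35 + 0.35×0.3 + 0.3×0.25
  = 0.1225 + 0.1050 + 0.0750 = 0.3025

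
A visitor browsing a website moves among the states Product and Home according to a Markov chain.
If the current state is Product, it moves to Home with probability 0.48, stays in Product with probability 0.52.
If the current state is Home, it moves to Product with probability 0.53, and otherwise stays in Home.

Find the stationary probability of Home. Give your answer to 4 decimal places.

0.4752

Let the stationary distribution be π with π = πP and π_1 + π_2 = 1.
π_1 = 0.52·π_1 + 0.53·π_2
Solving with the normalization constraint gives π = (0.5248, 0.4752).
So the stationary probability of Home is 0.4752.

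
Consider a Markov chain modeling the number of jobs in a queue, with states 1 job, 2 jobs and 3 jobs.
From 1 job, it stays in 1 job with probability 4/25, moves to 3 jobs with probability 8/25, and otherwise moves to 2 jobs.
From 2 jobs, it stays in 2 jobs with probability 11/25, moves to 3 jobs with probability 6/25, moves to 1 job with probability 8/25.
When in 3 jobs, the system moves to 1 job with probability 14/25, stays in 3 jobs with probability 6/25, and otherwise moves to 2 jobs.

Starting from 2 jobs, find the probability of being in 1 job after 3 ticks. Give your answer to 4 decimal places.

0.3315

Propagate the distribution vector 3 ticks from 2 jobs.
After 0 ticks: (0.0000, 1.0000, 0.0000)
After 1 tick: (0.3200, 0.4400, 0.2400)
After 2 ticks: (0.3264, 0.4080, 0.2656)
After 3 ticks: (0.3315, 0.4024, 0.2661)
P(in 1 job after 3 ticks) = 0.3315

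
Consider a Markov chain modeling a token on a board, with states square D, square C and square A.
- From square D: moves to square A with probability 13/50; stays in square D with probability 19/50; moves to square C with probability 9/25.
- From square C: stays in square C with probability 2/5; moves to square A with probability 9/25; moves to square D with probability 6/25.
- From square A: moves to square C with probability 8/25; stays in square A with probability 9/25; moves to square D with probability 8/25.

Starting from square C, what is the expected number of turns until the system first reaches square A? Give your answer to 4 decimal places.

3.0112

Let t(s) be the expected number of turns to first reach square A from state s, with t(square A) = 0. Conditioning on the first turn:
t(square D) = 1 + 0.38·t(square D) + 0.36·t(square C)
t(square C) = 1 + 0.24·t(square D) + 0.4·t(square C)
Solving: t(square D) = 3.3613, t(square C) = 3.0112.
Expected turns from square C to square A: 3.0112.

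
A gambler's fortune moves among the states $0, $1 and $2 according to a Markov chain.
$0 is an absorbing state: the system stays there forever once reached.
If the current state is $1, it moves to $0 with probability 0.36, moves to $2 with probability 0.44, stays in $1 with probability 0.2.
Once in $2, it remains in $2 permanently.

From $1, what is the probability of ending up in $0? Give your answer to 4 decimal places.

0.4500

Let h(s) be the probability of absorption at $0 starting from transient state s. Then h($0) = 1 and h($2) = 0. By first-step analysis:
h($1) = 0.36·1 + 0.2·h($1) + 0.44·0
Solving: h($1) = 0.4500.
Starting from $1, the probability is 0.4500.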